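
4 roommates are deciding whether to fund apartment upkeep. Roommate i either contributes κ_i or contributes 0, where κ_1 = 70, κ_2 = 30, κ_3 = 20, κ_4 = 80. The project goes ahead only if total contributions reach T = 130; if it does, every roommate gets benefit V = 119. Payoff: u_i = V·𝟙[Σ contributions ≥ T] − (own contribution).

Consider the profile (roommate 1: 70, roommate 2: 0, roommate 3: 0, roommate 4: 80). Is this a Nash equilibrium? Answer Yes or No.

Yes

Total = 150 ≥ 130: provided.
Roommate 1 (pledges 70, payoff 49): dropping to 0 → total 80, payoff 0. No gain.
Roommate 2 (pledges 0, payoff 119): pledging 30 → total 180, payoff 89. No gain.
Roommate 3 (pledges 0, payoff 119): pledging 20 → total 170, payoff 99. No gain.
Roommate 4 (pledges 80, payoff 39): dropping to 0 → total 70, payoff 0. No gain.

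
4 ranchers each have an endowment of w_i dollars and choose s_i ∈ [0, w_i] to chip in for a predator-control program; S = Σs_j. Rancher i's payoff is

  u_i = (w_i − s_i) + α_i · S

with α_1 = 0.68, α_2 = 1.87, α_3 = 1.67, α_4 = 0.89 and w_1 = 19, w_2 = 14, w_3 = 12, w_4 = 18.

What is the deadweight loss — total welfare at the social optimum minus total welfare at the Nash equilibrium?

152.07

∂u_i/∂s_i = α_i − 1, so rancher i contributes w_i if α_i > 1, else 0.
α_i > 1 for i ∈ {2, 3}; NE contributions (0, 14, 12, 0), S = 26.
W^NE = Σw_i − S^NE + (Σα_i)·S^NE = 63 + 4.11·26 = 169.86.
Planner: ∂(Σu_j)/∂s_i = Σα_j − 1 = 4.11 > 0, so everyone contributes w_i; S^SO = 63, W^SO = 63 + 4.11·63 = 321.93.
Deadweight loss = 152.07.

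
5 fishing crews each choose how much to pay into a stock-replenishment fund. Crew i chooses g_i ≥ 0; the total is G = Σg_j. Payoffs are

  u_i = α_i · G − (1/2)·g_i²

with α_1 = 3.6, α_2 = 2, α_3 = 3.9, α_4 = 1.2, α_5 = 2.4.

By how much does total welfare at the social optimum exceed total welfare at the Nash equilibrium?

Crew i's FOC: ∂u_i/∂g_i = α_i − g_i = 0, so g_i* = α_i.
NE contributions = (3.6, 2, 3.9, 1.2, 2.4); G = 13.1.
W^NE = (Σα)·G − ½Σα_i² = 13.1² − ½·39.37 = 151.925.
Planner sets g_i = Σα_j = 13.1 for every i, so G^SO = 5·13.1 = 65.5.
W^SO = (Σα)·G^SO − ½·5·(Σα)² = (5/2)·13.1² = 429.025.
Deadweight loss = W^SO − W^NE = 277.1.

277.1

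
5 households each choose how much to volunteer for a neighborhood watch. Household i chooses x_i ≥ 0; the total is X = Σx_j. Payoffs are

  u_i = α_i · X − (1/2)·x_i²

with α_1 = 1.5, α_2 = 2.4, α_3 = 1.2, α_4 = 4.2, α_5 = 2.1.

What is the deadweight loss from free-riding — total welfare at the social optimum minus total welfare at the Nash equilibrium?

210.69

Household i's FOC: ∂u_i/∂x_i = α_i − x_i = 0, so x_i* = α_i.
NE contributions = (1.5, 2.4, 1.2, 4.2, 2.1); X = 11.4.
W^NE = (Σα)·X − ½Σα_i² = 11.4² − ½·31.5 = 114.21.
Planner sets x_i = Σα_j = 11.4 for every i, so X^SO = 5·11.4 = 57.
W^SO = (Σα)·X^SO − ½·5·(Σα)² = (5/2)·11.4² = 324.9.
Deadweight loss = W^SO − W^NE = 210.69.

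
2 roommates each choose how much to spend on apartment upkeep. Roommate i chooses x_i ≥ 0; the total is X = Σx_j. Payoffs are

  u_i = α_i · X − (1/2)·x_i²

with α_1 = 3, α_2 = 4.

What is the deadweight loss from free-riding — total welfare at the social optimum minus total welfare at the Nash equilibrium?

Roommate i's FOC: ∂u_i/∂x_i = α_i − x_i = 0, so x_i* = α_i.
NE contributions = (3, 4); X = 7.
W^NE = (Σα)·X − ½Σα_i² = 7² − ½·25 = 36.5.
Planner sets x_i = Σα_j = 7 for every i, so X^SO = 2·7 = 14.
W^SO = (Σα)·X^SO − ½·2·(Σα)² = (2/2)·7² = 49.
Deadweight loss = W^SO − W^NE = 12.5.

12.5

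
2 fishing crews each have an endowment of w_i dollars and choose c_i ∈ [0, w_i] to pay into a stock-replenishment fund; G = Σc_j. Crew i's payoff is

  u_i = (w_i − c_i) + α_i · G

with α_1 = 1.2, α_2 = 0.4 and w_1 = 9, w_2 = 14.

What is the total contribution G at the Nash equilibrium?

∂u_i/∂c_i = α_i − 1, so crew i contributes w_i if α_i > 1, else 0.
α_i > 1 for i ∈ {1}; NE contributions (9, 0), G = 9.

9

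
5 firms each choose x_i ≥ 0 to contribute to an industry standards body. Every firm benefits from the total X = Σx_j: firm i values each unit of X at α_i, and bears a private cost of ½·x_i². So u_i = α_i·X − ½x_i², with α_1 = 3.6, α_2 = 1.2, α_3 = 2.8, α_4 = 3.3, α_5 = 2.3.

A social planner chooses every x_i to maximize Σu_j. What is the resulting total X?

66

Planner FOC: ∂(Σu_j)/∂x_i = (Σα_j) − x_i = 0, so x_i^SO = Σα_j = 13.2 for every i; X^SO = 66.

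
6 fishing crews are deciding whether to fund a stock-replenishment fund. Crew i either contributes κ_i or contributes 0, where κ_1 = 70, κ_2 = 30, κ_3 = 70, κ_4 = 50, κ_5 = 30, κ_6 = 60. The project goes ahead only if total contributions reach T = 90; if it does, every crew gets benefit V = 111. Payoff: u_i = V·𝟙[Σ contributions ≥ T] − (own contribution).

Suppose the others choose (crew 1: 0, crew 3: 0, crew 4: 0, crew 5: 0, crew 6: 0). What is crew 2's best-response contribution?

Others' total = 0. Even contributing 30 gives 30 < 90: no benefit either way.
Best response: 0.

0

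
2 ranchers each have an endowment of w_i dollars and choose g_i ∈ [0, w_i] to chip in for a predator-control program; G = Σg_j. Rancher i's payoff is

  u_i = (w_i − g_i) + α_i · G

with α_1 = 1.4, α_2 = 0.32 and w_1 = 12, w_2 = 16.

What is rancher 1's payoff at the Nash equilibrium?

16.8

∂u_i/∂g_i = α_i − 1, so rancher i contributes w_i if α_i > 1, else 0.
α_i > 1 for i ∈ {1}; NE contributions (12, 0), G = 12.
u_1 = (12 − 12) + 1.4·12 = 16.8.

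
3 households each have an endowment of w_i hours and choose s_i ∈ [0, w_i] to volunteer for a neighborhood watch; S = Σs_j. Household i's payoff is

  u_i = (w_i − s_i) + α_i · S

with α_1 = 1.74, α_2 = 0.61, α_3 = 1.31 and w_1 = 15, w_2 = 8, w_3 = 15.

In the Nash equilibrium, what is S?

∂u_i/∂s_i = α_i − 1, so household i contributes w_i if α_i > 1, else 0.
α_i > 1 for i ∈ {1, 3}; NE contributions (15, 0, 15), S = 30.

30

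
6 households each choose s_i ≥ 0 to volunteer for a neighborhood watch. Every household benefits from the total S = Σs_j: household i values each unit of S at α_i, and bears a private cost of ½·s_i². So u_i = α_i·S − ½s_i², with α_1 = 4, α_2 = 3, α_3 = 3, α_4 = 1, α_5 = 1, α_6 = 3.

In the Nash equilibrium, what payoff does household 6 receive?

40.5

Household i's FOC: ∂u_i/∂s_i = α_i − s_i = 0, so s_i* = α_i.
NE contributions = (4, 3, 3, 1, 1, 3); S = 15.
u_6 = α_6·S − ½·(s_6)² = 3·15 − ½·3² = 40.5.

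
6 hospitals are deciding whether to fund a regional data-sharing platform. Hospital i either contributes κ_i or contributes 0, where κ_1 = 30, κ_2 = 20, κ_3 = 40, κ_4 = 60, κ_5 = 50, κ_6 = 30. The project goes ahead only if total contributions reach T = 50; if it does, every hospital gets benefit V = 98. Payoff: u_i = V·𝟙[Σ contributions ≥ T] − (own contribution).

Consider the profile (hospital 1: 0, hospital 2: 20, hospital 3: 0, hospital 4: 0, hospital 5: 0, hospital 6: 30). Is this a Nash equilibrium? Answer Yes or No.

Total = 50 ≥ 50: provided.
Hospital 1 (pledges 0, payoff 98): pledging 30 → total 80, payoff 68. No gain.
Hospital 2 (pledges 20, payoff 78): dropping to 0 → total 30, payoff 0. No gain.
Hospital 3 (pledges 0, payoff 98): pledging 40 → total 90, payoff 58. No gain.
Hospital 4 (pledges 0, payoff 98): pledging 60 → total 110, payoff 38. No gain.
Hospital 5 (pledges 0, payoff 98): pledging 50 → total 100, payoff 48. No gain.
Hospital 6 (pledges 30, payoff 68): dropping to 0 → total 20, payoff 0. No gain.

Yes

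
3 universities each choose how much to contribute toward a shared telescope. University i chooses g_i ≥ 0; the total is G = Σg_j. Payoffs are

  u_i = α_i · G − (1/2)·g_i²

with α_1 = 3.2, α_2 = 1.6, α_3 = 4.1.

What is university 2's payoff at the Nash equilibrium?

12.96

University i's FOC: ∂u_i/∂g_i = α_i − g_i = 0, so g_i* = α_i.
NE contributions = (3.2, 1.6, 4.1); G = 8.9.
u_2 = α_2·G − ½·(g_2)² = 1.6·8.9 − ½·1.6² = 12.96.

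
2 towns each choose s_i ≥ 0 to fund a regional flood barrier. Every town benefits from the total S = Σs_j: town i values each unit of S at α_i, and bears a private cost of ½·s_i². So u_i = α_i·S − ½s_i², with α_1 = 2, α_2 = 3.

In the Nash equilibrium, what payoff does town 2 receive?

Town i's FOC: ∂u_i/∂s_i = α_i − s_i = 0, so s_i* = α_i.
NE contributions = (2, 3); S = 5.
u_2 = α_2·S − ½·(s_2)² = 3·5 − ½·3² = 10.5.

10.5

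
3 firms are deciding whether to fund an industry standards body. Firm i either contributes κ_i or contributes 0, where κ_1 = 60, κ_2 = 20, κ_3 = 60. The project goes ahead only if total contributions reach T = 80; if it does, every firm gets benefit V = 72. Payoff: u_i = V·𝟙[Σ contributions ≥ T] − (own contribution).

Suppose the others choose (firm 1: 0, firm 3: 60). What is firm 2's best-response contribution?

Others' total = 60. Contributing 20 brings total to 80 ≥ 80: gain V − κ_2 = 52.
Best response: 20.

20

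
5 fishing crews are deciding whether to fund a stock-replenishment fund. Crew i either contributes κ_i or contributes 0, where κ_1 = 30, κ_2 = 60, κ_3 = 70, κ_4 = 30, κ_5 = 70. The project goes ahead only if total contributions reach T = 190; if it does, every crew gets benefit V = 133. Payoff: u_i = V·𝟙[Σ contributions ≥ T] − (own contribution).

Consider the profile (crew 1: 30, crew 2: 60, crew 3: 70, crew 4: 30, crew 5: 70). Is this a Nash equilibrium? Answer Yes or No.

Total = 260 ≥ 190: provided.
Crew 1 (pledges 30, payoff 103): dropping to 0 → total 230, payoff 133. Profitable deviation.

No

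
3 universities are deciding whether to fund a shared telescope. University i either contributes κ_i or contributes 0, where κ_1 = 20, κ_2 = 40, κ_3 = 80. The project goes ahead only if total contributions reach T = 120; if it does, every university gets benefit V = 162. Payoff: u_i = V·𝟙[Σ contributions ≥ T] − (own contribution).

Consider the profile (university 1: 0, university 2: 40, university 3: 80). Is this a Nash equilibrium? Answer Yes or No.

Total = 120 ≥ 120: provided.
University 1 (pledges 0, payoff 162): pledging 20 → total 140, payoff 142. No gain.
University 2 (pledges 40, payoff 122): dropping to 0 → total 80, payoff 0. No gain.
University 3 (pledges 80, payoff 82): dropping to 0 → total 40, payoff 0. No gain.

Yes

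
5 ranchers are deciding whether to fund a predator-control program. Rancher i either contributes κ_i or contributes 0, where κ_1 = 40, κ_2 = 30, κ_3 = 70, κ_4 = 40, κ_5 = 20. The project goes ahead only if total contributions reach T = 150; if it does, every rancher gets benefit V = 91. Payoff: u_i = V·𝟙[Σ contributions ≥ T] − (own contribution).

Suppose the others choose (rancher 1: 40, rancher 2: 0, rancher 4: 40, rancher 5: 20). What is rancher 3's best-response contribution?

70

Others' total = 100. Contributing 70 brings total to 170 ≥ 150: gain V − κ_3 = 21.
Best response: 70.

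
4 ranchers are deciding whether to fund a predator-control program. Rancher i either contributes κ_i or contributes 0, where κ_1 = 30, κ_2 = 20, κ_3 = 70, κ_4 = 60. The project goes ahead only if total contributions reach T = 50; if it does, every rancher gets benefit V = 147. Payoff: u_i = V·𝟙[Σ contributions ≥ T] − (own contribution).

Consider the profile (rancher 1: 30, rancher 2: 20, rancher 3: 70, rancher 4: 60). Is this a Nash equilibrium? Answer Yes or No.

Total = 180 ≥ 50: provided.
Rancher 1 (pledges 30, payoff 117): dropping to 0 → total 150, payoff 147. Profitable deviation.

No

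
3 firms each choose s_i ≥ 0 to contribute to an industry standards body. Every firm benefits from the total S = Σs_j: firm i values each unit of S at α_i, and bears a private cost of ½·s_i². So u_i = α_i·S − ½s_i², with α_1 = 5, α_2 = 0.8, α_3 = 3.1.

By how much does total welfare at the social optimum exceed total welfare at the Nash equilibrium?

57.23

Firm i's FOC: ∂u_i/∂s_i = α_i − s_i = 0, so s_i* = α_i.
NE contributions = (5, 0.8, 3.1); S = 8.9.
W^NE = (Σα)·S − ½Σα_i² = 8.9² − ½·35.25 = 61.585.
Planner sets s_i = Σα_j = 8.9 for every i, so S^SO = 3·8.9 = 26.7.
W^SO = (Σα)·S^SO − ½·3·(Σα)² = (3/2)·8.9² = 118.815.
Deadweight loss = W^SO − W^NE = 57.23.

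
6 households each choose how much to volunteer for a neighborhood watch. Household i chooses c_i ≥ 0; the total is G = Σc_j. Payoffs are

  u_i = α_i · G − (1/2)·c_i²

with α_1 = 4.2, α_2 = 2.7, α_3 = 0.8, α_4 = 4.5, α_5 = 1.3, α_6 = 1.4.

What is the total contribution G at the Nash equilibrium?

Household i's FOC: ∂u_i/∂c_i = α_i − c_i = 0, so c_i* = α_i.
NE contributions = (4.2, 2.7, 0.8, 4.5, 1.3, 1.4); G = 14.9.

14.9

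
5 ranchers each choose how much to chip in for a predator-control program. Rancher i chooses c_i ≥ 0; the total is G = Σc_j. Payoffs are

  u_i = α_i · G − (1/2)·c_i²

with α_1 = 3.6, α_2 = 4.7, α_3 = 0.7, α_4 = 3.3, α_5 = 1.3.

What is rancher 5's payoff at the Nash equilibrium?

16.835

Rancher i's FOC: ∂u_i/∂c_i = α_i − c_i = 0, so c_i* = α_i.
NE contributions = (3.6, 4.7, 0.7, 3.3, 1.3); G = 13.6.
u_5 = α_5·G − ½·(c_5)² = 1.3·13.6 − ½·1.3² = 16.835.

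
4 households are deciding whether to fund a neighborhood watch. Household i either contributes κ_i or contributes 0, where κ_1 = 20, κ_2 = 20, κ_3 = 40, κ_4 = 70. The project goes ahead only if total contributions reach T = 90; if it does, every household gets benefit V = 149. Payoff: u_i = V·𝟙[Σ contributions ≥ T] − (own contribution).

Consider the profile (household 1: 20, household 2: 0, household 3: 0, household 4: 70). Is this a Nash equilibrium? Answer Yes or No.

Total = 90 ≥ 90: provided.
Household 1 (pledges 20, payoff 129): dropping to 0 → total 70, payoff 0. No gain.
Household 2 (pledges 0, payoff 149): pledging 20 → total 110, payoff 129. No gain.
Household 3 (pledges 0, payoff 149): pledging 40 → total 130, payoff 109. No gain.
Household 4 (pledges 70, payoff 79): dropping to 0 → total 20, payoff 0. No gain.

Yes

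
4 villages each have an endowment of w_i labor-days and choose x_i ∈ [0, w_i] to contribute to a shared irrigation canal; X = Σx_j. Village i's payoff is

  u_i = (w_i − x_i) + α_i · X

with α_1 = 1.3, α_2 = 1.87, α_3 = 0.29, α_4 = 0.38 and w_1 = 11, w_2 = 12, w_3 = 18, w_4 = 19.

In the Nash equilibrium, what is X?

∂u_i/∂x_i = α_i − 1, so village i contributes w_i if α_i > 1, else 0.
α_i > 1 for i ∈ {1, 2}; NE contributions (11, 12, 0, 0), X = 23.

23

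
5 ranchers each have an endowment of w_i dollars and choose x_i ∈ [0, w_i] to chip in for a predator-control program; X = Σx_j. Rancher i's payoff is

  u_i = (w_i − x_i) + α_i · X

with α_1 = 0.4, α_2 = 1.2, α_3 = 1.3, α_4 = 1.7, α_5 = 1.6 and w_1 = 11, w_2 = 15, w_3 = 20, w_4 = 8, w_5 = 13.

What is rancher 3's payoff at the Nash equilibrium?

72.8

∂u_i/∂x_i = α_i − 1, so rancher i contributes w_i if α_i > 1, else 0.
α_i > 1 for i ∈ {2, 3, 4, 5}; NE contributions (0, 15, 20, 8, 13), X = 56.
u_3 = (20 − 20) + 1.3·56 = 72.8.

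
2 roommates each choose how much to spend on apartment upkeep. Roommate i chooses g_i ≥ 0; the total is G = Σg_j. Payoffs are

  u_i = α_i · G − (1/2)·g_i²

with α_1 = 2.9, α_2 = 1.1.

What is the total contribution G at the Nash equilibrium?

4

Roommate i's FOC: ∂u_i/∂g_i = α_i − g_i = 0, so g_i* = α_i.
NE contributions = (2.9, 1.1); G = 4.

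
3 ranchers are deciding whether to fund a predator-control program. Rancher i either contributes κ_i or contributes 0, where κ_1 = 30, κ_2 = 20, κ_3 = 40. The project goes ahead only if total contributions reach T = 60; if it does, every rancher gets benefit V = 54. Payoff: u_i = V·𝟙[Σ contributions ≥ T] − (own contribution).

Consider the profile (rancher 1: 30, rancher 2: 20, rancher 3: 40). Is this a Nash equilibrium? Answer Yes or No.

No

Total = 90 ≥ 60: provided.
Rancher 1 (pledges 30, payoff 24): dropping to 0 → total 60, payoff 54. Profitable deviation.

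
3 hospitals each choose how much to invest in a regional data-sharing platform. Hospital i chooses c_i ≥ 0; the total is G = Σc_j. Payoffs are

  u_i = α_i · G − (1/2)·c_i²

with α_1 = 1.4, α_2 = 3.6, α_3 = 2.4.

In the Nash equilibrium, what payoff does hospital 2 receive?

20.16

Hospital i's FOC: ∂u_i/∂c_i = α_i − c_i = 0, so c_i* = α_i.
NE contributions = (1.4, 3.6, 2.4); G = 7.4.
u_2 = α_2·G − ½·(c_2)² = 3.6·7.4 − ½·3.6² = 20.16.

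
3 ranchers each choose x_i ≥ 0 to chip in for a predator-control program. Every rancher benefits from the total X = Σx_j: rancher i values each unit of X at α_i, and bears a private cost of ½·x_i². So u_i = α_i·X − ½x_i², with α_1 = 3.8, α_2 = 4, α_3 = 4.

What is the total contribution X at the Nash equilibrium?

11.8

Rancher i's FOC: ∂u_i/∂x_i = α_i − x_i = 0, so x_i* = α_i.
NE contributions = (3.8, 4, 4); X = 11.8.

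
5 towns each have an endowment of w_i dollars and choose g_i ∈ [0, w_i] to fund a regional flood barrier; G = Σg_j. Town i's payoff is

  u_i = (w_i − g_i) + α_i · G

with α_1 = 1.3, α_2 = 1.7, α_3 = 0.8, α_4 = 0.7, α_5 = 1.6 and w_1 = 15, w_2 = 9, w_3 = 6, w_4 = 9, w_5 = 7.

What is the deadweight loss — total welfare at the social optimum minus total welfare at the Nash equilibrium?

∂u_i/∂g_i = α_i − 1, so town i contributes w_i if α_i > 1, else 0.
α_i > 1 for i ∈ {1, 2, 5}; NE contributions (15, 9, 0, 0, 7), G = 31.
W^NE = Σw_i − G^NE + (Σα_i)·G^NE = 46 + 5.1·31 = 204.1.
Planner: ∂(Σu_j)/∂g_i = Σα_j − 1 = 5.1 > 0, so everyone contributes w_i; G^SO = 46, W^SO = 46 + 5.1·46 = 280.6.
Deadweight loss = 76.5.

76.5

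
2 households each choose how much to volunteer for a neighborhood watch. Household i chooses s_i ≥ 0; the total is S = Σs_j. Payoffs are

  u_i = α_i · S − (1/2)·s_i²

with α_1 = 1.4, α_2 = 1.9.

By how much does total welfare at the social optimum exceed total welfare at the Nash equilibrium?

Household i's FOC: ∂u_i/∂s_i = α_i − s_i = 0, so s_i* = α_i.
NE contributions = (1.4, 1.9); S = 3.3.
W^NE = (Σα)·S − ½Σα_i² = 3.3² − ½·5.57 = 8.105.
Planner sets s_i = Σα_j = 3.3 for every i, so S^SO = 2·3.3 = 6.6.
W^SO = (Σα)·S^SO − ½·2·(Σα)² = (2/2)·3.3² = 10.89.
Deadweight loss = W^SO − W^NE = 2.785.

2.785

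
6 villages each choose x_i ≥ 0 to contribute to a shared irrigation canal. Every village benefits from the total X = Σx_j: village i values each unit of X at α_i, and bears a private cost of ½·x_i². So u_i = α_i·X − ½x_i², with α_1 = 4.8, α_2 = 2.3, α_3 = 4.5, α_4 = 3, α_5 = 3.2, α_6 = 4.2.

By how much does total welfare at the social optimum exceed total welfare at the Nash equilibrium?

Village i's FOC: ∂u_i/∂x_i = α_i − x_i = 0, so x_i* = α_i.
NE contributions = (4.8, 2.3, 4.5, 3, 3.2, 4.2); X = 22.
W^NE = (Σα)·X − ½Σα_i² = 22² − ½·85.46 = 441.27.
Planner sets x_i = Σα_j = 22 for every i, so X^SO = 6·22 = 132.
W^SO = (Σα)·X^SO − ½·6·(Σα)² = (6/2)·22² = 1452.
Deadweight loss = W^SO − W^NE = 1010.73.

1010.73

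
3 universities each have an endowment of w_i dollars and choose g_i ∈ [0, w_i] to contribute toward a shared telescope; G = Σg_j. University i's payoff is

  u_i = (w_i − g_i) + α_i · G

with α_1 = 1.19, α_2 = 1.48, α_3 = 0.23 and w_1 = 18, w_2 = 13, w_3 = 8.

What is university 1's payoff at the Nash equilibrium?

36.89

∂u_i/∂g_i = α_i − 1, so university i contributes w_i if α_i > 1, else 0.
α_i > 1 for i ∈ {1, 2}; NE contributions (18, 13, 0), G = 31.
u_1 = (18 − 18) + 1.19·31 = 36.89.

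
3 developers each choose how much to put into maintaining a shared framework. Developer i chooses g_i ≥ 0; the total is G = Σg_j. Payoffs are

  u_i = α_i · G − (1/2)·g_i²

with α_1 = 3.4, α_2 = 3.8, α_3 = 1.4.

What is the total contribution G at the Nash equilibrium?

Developer i's FOC: ∂u_i/∂g_i = α_i − g_i = 0, so g_i* = α_i.
NE contributions = (3.4, 3.8, 1.4); G = 8.6.

8.6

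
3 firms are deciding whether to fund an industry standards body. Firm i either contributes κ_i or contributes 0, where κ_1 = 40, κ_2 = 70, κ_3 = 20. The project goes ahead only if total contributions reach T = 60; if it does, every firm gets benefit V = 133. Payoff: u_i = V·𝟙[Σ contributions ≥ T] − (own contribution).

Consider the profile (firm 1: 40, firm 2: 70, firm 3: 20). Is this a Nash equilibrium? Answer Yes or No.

No

Total = 130 ≥ 60: provided.
Firm 1 (pledges 40, payoff 93): dropping to 0 → total 90, payoff 133. Profitable deviation.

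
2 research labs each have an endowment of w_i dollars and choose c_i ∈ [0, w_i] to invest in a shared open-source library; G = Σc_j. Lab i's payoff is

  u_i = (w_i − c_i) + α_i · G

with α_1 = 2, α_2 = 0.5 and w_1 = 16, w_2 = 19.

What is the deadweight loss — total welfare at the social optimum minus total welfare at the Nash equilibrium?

28.5

∂u_i/∂c_i = α_i − 1, so lab i contributes w_i if α_i > 1, else 0.
α_i > 1 for i ∈ {1}; NE contributions (16, 0), G = 16.
W^NE = Σw_i − G^NE + (Σα_i)·G^NE = 35 + 1.5·16 = 59.
Planner: ∂(Σu_j)/∂c_i = Σα_j − 1 = 1.5 > 0, so everyone contributes w_i; G^SO = 35, W^SO = 35 + 1.5·35 = 87.5.
Deadweight loss = 28.5.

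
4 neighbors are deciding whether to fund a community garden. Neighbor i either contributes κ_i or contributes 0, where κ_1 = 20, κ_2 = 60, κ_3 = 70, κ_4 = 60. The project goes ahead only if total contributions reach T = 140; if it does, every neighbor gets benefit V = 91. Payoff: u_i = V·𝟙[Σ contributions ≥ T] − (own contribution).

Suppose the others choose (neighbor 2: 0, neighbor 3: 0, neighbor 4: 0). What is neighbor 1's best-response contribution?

Others' total = 0. Even contributing 20 gives 20 < 140: no benefit either way.
Best response: 0.

0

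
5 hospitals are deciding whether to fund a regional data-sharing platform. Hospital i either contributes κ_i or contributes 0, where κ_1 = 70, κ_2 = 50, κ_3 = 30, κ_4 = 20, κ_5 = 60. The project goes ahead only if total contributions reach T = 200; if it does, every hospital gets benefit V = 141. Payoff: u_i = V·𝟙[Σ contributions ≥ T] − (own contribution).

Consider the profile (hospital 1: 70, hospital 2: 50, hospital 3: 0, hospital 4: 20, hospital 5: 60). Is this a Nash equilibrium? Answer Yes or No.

Total = 200 ≥ 200: provided.
Hospital 1 (pledges 70, payoff 71): dropping to 0 → total 130, payoff 0. No gain.
Hospital 2 (pledges 50, payoff 91): dropping to 0 → total 150, payoff 0. No gain.
Hospital 3 (pledges 0, payoff 141): pledging 30 → total 230, payoff 111. No gain.
Hospital 4 (pledges 20, payoff 121): dropping to 0 → total 180, payoff 0. No gain.
Hospital 5 (pledges 60, payoff 81): dropping to 0 → total 140, payoff 0. No gain.

Yes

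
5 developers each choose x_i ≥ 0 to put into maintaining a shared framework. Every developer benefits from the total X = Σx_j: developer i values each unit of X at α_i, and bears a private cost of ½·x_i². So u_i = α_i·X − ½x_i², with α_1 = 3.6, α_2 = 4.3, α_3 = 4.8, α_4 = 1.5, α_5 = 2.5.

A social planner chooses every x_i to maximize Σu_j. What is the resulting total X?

83.5

Planner FOC: ∂(Σu_j)/∂x_i = (Σα_j) − x_i = 0, so x_i^SO = Σα_j = 16.7 for every i; X^SO = 83.5.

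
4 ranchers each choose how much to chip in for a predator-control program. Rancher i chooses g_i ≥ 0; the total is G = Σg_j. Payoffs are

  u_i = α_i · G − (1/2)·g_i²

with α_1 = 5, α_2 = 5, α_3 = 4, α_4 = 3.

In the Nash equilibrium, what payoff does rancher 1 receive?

72.5

Rancher i's FOC: ∂u_i/∂g_i = α_i − g_i = 0, so g_i* = α_i.
NE contributions = (5, 5, 4, 3); G = 17.
u_1 = α_1·G − ½·(g_1)² = 5·17 − ½·5² = 72.5.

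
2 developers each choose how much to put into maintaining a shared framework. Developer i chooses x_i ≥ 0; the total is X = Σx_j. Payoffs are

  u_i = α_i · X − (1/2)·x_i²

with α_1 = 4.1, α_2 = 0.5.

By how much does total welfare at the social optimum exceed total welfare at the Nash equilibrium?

8.53

Developer i's FOC: ∂u_i/∂x_i = α_i − x_i = 0, so x_i* = α_i.
NE contributions = (4.1, 0.5); X = 4.6.
W^NE = (Σα)·X − ½Σα_i² = 4.6² − ½·17.06 = 12.63.
Planner sets x_i = Σα_j = 4.6 for every i, so X^SO = 2·4.6 = 9.2.
W^SO = (Σα)·X^SO − ½·2·(Σα)² = (2/2)·4.6² = 21.16.
Deadweight loss = W^SO − W^NE = 8.53.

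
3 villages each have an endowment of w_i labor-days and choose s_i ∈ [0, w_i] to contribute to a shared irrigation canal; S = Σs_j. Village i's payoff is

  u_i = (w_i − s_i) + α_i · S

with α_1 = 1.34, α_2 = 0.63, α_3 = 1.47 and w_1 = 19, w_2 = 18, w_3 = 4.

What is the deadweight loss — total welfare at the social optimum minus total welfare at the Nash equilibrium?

∂u_i/∂s_i = α_i − 1, so village i contributes w_i if α_i > 1, else 0.
α_i > 1 for i ∈ {1, 3}; NE contributions (19, 0, 4), S = 23.
W^NE = Σw_i − S^NE + (Σα_i)·S^NE = 41 + 2.44·23 = 97.12.
Planner: ∂(Σu_j)/∂s_i = Σα_j − 1 = 2.44 > 0, so everyone contributes w_i; S^SO = 41, W^SO = 41 + 2.44·41 = 141.04.
Deadweight loss = 43.92.

43.92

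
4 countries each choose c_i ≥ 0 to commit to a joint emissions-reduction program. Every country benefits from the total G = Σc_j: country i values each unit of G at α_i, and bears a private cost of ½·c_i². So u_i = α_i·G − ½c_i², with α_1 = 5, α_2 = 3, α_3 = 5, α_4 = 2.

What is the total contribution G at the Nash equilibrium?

Country i's FOC: ∂u_i/∂c_i = α_i − c_i = 0, so c_i* = α_i.
NE contributions = (5, 3, 5, 2); G = 15.

15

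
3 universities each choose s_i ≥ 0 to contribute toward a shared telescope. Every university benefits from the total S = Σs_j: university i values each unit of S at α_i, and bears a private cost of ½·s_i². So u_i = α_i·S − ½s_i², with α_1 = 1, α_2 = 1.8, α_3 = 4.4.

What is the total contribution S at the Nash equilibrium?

University i's FOC: ∂u_i/∂s_i = α_i − s_i = 0, so s_i* = α_i.
NE contributions = (1, 1.8, 4.4); S = 7.2.

7.2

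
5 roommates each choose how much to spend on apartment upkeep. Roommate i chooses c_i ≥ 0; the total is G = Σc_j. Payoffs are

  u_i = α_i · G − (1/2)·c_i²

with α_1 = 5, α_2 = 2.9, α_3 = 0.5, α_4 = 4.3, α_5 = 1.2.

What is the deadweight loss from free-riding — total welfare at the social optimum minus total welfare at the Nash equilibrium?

316.61

Roommate i's FOC: ∂u_i/∂c_i = α_i − c_i = 0, so c_i* = α_i.
NE contributions = (5, 2.9, 0.5, 4.3, 1.2); G = 13.9.
W^NE = (Σα)·G − ½Σα_i² = 13.9² − ½·53.59 = 166.415.
Planner sets c_i = Σα_j = 13.9 for every i, so G^SO = 5·13.9 = 69.5.
W^SO = (Σα)·G^SO − ½·5·(Σα)² = (5/2)·13.9² = 483.025.
Deadweight loss = W^SO − W^NE = 316.61.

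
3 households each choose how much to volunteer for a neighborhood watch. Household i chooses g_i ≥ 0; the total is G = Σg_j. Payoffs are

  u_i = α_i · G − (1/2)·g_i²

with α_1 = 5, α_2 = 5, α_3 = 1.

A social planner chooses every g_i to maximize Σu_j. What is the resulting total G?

Planner FOC: ∂(Σu_j)/∂g_i = (Σα_j) − g_i = 0, so g_i^SO = Σα_j = 11 for every i; G^SO = 33.

33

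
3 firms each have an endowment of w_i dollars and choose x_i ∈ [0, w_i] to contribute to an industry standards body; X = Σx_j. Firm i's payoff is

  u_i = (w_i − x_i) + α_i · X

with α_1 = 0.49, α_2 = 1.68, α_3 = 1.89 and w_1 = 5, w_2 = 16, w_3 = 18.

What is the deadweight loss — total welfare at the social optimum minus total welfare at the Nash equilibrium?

15.3

∂u_i/∂x_i = α_i − 1, so firm i contributes w_i if α_i > 1, else 0.
α_i > 1 for i ∈ {2, 3}; NE contributions (0, 16, 18), X = 34.
W^NE = Σw_i − X^NE + (Σα_i)·X^NE = 39 + 3.06·34 = 143.04.
Planner: ∂(Σu_j)/∂x_i = Σα_j − 1 = 3.06 > 0, so everyone contributes w_i; X^SO = 39, W^SO = 39 + 3.06·39 = 158.34.
Deadweight loss = 15.3.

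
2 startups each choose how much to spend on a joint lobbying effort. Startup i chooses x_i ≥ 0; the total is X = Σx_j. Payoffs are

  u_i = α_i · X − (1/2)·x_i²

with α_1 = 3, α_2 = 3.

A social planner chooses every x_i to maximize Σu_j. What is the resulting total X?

Planner FOC: ∂(Σu_j)/∂x_i = (Σα_j) − x_i = 0, so x_i^SO = Σα_j = 6 for every i; X^SO = 12.

12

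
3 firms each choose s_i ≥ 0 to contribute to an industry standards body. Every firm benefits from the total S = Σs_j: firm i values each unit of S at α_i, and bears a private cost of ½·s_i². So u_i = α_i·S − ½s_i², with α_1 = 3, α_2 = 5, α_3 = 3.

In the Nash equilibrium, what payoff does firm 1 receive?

28.5

Firm i's FOC: ∂u_i/∂s_i = α_i − s_i = 0, so s_i* = α_i.
NE contributions = (3, 5, 3); S = 11.
u_1 = α_1·S − ½·(s_1)² = 3·11 − ½·3² = 28.5.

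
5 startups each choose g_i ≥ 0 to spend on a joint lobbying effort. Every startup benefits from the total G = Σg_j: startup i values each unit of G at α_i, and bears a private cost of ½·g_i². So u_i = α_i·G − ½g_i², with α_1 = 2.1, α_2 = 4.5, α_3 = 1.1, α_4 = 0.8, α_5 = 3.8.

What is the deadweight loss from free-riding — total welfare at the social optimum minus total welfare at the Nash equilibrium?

247.41

Startup i's FOC: ∂u_i/∂g_i = α_i − g_i = 0, so g_i* = α_i.
NE contributions = (2.1, 4.5, 1.1, 0.8, 3.8); G = 12.3.
W^NE = (Σα)·G − ½Σα_i² = 12.3² − ½·40.95 = 130.815.
Planner sets g_i = Σα_j = 12.3 for every i, so G^SO = 5·12.3 = 61.5.
W^SO = (Σα)·G^SO − ½·5·(Σα)² = (5/2)·12.3² = 378.225.
Deadweight loss = W^SO − W^NE = 247.41.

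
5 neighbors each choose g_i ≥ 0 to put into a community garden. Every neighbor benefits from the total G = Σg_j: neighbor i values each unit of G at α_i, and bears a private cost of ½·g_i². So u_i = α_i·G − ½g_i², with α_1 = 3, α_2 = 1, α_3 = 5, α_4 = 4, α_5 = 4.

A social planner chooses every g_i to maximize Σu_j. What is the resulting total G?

85

Planner FOC: ∂(Σu_j)/∂g_i = (Σα_j) − g_i = 0, so g_i^SO = Σα_j = 17 for every i; G^SO = 85.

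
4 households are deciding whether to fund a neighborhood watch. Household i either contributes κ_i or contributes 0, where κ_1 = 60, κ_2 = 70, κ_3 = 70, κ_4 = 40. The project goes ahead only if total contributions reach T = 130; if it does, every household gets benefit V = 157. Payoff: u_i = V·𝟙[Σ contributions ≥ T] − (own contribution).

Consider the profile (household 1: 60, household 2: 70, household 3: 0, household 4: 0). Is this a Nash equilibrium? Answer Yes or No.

Total = 130 ≥ 130: provided.
Household 1 (pledges 60, payoff 97): dropping to 0 → total 70, payoff 0. No gain.
Household 2 (pledges 70, payoff 87): dropping to 0 → total 60, payoff 0. No gain.
Household 3 (pledges 0, payoff 157): pledging 70 → total 200, payoff 87. No gain.
Household 4 (pledges 0, payoff 157): pledging 40 → total 170, payoff 117. No gain.

Yes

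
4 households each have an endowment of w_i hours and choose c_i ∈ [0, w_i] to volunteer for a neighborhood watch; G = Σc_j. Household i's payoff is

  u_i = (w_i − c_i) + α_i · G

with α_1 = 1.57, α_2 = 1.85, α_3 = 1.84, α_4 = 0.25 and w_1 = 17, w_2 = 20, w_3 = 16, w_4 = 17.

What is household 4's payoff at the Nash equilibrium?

30.25

∂u_i/∂c_i = α_i − 1, so household i contributes w_i if α_i > 1, else 0.
α_i > 1 for i ∈ {1, 2, 3}; NE contributions (17, 20, 16, 0), G = 53.
u_4 = (17 − 0) + 0.25·53 = 30.25.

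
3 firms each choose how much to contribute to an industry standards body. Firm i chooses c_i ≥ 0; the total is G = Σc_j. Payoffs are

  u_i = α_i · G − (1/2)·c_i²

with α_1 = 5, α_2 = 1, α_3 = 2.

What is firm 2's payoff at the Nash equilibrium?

7.5

Firm i's FOC: ∂u_i/∂c_i = α_i − c_i = 0, so c_i* = α_i.
NE contributions = (5, 1, 2); G = 8.
u_2 = α_2·G − ½·(c_2)² = 1·8 − ½·1² = 7.5.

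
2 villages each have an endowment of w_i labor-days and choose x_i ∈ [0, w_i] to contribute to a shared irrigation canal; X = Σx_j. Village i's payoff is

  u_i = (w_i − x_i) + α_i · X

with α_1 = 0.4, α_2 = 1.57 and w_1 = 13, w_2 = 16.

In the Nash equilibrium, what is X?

16

∂u_i/∂x_i = α_i − 1, so village i contributes w_i if α_i > 1, else 0.
α_i > 1 for i ∈ {2}; NE contributions (0, 16), X = 16.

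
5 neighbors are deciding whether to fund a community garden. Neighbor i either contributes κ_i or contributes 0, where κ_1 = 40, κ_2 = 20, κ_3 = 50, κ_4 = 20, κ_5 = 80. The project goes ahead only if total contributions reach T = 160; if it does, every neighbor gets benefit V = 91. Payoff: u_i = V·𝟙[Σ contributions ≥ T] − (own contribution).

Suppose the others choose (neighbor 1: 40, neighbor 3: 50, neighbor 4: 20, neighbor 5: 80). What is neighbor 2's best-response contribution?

0

Others' total = 190 ≥ 160; contributing adds cost 20 for no extra benefit.
Best response: 0.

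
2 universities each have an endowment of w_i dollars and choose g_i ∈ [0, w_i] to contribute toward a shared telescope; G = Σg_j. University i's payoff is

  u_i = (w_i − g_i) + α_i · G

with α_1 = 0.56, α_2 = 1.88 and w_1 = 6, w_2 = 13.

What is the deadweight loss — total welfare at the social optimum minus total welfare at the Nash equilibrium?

8.64

∂u_i/∂g_i = α_i − 1, so university i contributes w_i if α_i > 1, else 0.
α_i > 1 for i ∈ {2}; NE contributions (0, 13), G = 13.
W^NE = Σw_i − G^NE + (Σα_i)·G^NE = 19 + 1.44·13 = 37.72.
Planner: ∂(Σu_j)/∂g_i = Σα_j − 1 = 1.44 > 0, so everyone contributes w_i; G^SO = 19, W^SO = 19 + 1.44·19 = 46.36.
Deadweight loss = 8.64.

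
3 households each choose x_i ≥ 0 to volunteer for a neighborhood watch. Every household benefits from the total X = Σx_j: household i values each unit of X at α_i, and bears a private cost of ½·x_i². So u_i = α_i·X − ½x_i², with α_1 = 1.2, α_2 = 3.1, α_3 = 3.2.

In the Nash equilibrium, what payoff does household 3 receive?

18.88

Household i's FOC: ∂u_i/∂x_i = α_i − x_i = 0, so x_i* = α_i.
NE contributions = (1.2, 3.1, 3.2); X = 7.5.
u_3 = α_3·X − ½·(x_3)² = 3.2·7.5 − ½·3.2² = 18.88.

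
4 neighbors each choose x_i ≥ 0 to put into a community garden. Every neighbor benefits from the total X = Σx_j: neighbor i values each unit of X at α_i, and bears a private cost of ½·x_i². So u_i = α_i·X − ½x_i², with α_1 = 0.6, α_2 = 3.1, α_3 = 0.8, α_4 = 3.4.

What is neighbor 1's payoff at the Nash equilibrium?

Neighbor i's FOC: ∂u_i/∂x_i = α_i − x_i = 0, so x_i* = α_i.
NE contributions = (0.6, 3.1, 0.8, 3.4); X = 7.9.
u_1 = α_1·X − ½·(x_1)² = 0.6·7.9 − ½·0.6² = 4.56.

4.56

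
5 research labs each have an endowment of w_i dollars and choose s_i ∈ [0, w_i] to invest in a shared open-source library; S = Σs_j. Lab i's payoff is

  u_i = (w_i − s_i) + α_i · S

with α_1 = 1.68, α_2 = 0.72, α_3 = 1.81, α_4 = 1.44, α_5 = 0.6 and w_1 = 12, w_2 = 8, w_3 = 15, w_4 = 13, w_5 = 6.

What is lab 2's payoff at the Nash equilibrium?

∂u_i/∂s_i = α_i − 1, so lab i contributes w_i if α_i > 1, else 0.
α_i > 1 for i ∈ {1, 3, 4}; NE contributions (12, 0, 15, 13, 0), S = 40.
u_2 = (8 − 0) + 0.72·40 = 36.8.

36.8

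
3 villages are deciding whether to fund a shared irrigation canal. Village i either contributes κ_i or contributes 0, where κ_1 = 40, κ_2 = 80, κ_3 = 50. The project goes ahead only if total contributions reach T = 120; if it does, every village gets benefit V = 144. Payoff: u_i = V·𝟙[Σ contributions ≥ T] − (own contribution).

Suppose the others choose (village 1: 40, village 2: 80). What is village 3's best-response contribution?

Others' total = 120 ≥ 120; contributing adds cost 50 for no extra benefit.
Best response: 0.

0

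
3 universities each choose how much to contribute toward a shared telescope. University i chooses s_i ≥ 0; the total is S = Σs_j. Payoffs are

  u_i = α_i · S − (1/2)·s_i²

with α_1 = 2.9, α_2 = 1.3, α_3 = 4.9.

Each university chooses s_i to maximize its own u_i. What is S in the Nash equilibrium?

9.1

University i's FOC: ∂u_i/∂s_i = α_i − s_i = 0, so s_i* = α_i.
NE contributions = (2.9, 1.3, 4.9); S = 9.1.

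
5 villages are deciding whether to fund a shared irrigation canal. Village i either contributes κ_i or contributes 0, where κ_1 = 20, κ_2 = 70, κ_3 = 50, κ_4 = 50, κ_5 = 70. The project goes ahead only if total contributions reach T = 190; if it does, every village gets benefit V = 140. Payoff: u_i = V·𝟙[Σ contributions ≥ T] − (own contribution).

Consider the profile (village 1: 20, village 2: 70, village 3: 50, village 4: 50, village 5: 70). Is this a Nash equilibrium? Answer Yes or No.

No

Total = 260 ≥ 190: provided.
Village 1 (pledges 20, payoff 120): dropping to 0 → total 240, payoff 140. Profitable deviation.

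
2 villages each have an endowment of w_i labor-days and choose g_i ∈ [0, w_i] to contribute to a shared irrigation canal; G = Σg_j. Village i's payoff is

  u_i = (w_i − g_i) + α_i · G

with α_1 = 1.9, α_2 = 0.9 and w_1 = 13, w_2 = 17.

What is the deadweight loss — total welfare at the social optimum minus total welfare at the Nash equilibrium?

∂u_i/∂g_i = α_i − 1, so village i contributes w_i if α_i > 1, else 0.
α_i > 1 for i ∈ {1}; NE contributions (13, 0), G = 13.
W^NE = Σw_i − G^NE + (Σα_i)·G^NE = 30 + 1.8·13 = 53.4.
Planner: ∂(Σu_j)/∂g_i = Σα_j − 1 = 1.8 > 0, so everyone contributes w_i; G^SO = 30, W^SO = 30 + 1.8·30 = 84.
Deadweight loss = 30.6.

30.6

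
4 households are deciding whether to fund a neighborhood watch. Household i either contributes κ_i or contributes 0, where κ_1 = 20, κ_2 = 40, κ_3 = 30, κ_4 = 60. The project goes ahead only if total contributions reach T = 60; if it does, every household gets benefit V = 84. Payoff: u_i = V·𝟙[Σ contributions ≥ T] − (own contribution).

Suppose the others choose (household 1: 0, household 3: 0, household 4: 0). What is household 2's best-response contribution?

0

Others' total = 0. Even contributing 40 gives 40 < 60: no benefit either way.
Best response: 0.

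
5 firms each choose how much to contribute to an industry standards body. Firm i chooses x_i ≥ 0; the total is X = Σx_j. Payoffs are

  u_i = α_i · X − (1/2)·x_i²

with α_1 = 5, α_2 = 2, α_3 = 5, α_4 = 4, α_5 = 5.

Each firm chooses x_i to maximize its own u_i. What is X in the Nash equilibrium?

Firm i's FOC: ∂u_i/∂x_i = α_i − x_i = 0, so x_i* = α_i.
NE contributions = (5, 2, 5, 4, 5); X = 21.

21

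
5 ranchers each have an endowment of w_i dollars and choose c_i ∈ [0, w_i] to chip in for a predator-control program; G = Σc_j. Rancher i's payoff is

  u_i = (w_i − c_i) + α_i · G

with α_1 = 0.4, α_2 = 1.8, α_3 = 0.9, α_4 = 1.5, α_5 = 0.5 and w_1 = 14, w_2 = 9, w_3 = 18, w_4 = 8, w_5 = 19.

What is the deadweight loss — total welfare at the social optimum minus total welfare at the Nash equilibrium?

∂u_i/∂c_i = α_i − 1, so rancher i contributes w_i if α_i > 1, else 0.
α_i > 1 for i ∈ {2, 4}; NE contributions (0, 9, 0, 8, 0), G = 17.
W^NE = Σw_i − G^NE + (Σα_i)·G^NE = 68 + 4.1·17 = 137.7.
Planner: ∂(Σu_j)/∂c_i = Σα_j − 1 = 4.1 > 0, so everyone contributes w_i; G^SO = 68, W^SO = 68 + 4.1·68 = 346.8.
Deadweight loss = 209.1.

209.1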